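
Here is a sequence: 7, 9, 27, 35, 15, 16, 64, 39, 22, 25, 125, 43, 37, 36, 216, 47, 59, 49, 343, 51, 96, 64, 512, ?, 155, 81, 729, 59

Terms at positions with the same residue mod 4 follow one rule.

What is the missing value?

Split by position mod 4 into 4 tracks.
Stream A: 7, 15, 22, 37, 59, 96, 155 — a Fibonacci-like recurrence a_n = a_{n-1} + a_{n-2}.
Stream B: 9, 16, 25, 36, 49, 64, 81 — perfect squares starting at 3².
Stream C: 27, 64, 125, 216, 343, 512, 729 — perfect cubes starting at 3³.
Stream D: 35, 39, 43, 47, 51, ?, 59 — adding 4 each time.
So the missing entry in stream D is 55.

55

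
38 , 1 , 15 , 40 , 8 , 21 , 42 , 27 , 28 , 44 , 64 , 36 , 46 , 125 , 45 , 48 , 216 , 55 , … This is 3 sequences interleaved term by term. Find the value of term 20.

343

Split by position mod 3: positions 1, 4, 7, … form one track, and each other residue class forms its own.
Subsequence A: 38, 40, 42, 44, 46, 48 — linear: a_n = 36 + 2·n.
Subsequence B: 1, 8, 27, 64, 125, 216 — perfect cubes starting at 1³.
Subsequence C: 15, 21, 28, 36, 45, 55 — triangular numbers n(n+1)/2 for n = 5, 6, ….
Position 20 falls in subsequence B as its term 7, giving 343.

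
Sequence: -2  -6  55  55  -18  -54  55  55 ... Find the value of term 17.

-13122

Reading positions in blocks of 4 reveals the pattern AABB — 2 tracks woven together.
Track A: -2, -6, -18, -54. Geometric with ratio 3.
Track B: 55, 55, 55, 55. Constant 55.
Term 17 comes from track A (its 9th entry): -13122.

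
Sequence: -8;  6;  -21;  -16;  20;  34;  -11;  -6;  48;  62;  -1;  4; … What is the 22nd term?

146

Positions follow the repeating pattern AABB; grouping by letter gives 2 tracks.
Track A: -8, 6, 20, 34, 48, 62 (linear: a_n = -22 + 14·n).
Track B: -21, -16, -11, -6, -1, 4 (linear: a_n = -26 + 5·n).
Position 22 falls in track A as its term 12, giving 146.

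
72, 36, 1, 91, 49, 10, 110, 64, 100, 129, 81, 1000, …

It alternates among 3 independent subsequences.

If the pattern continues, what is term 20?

Split by position mod 3 into 3 tracks.
Track A: 72, 91, 110, 129. Linear: a_n = 53 + 19·n.
Track B: 36, 49, 64, 81. Perfect squares starting at 6².
Track C: 1, 10, 100, 1000. Powers 10^0, 10^1, 10^2, ….
Term 20 comes from track B (its 7th entry): 144.

144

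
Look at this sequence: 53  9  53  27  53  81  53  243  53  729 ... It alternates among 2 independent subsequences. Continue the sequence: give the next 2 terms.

Odd-indexed and even-indexed terms follow separate rules.
Track A is 53, 53, 53, 53, 53, which is constant 53.
Track B is 9, 27, 81, 243, 729, which is powers 3^2, 3^3, 3^4, ….
The 11th slot belongs to track A; its 6th term is 53.
Position 12 → track B, term 6 = 2187.

53, 2187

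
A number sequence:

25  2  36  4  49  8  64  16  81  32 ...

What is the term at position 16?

The terms cycle through 2 interleaved subsequences.
Stream A: 25, 36, 49, 64, 81. The squares 5², 6², 7², ….
Stream B: 2, 4, 8, 16, 32. Successive powers of 2.
Term 16 comes from stream B (its 8th entry): 256.

256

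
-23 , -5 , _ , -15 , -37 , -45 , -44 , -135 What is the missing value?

Split by position mod 2 into 2 tracks.
Subsequence A is -23, ?, -37, -44, which is arithmetic with common difference −7.
Subsequence B is -5, -15, -45, -135, which is multiplying by 3 each time.
Filling subsequence A at index 2 by its rule yields -30.

-30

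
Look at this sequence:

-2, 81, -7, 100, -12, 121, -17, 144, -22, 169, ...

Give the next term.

Odd-indexed and even-indexed terms follow separate rules.
Track A is -2, -7, -12, -17, -22, which is subtracting 5 each time.
Track B is 81, 100, 121, 144, 169, which is perfect squares starting at 9².
The 11th slot belongs to track A; its 6th term is -27.

-27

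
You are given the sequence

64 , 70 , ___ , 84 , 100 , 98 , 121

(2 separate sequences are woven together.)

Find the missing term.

The terms cycle through 2 interleaved subsequences.
Subsequence A: 64, ?, 100, 121. The squares 8², 9², 10², ….
Subsequence B: 70, 84, 98. Adding 14 each time.
The gap is subsequence A's term 2; the rule gives 81.

81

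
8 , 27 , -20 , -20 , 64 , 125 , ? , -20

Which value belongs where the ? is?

-20

Positions follow the repeating pattern AABB; grouping by letter gives 2 tracks.
Subsequence A: 8, 27, 64, 125. Perfect cubes starting at 2³.
Subsequence B: -20, -20, ?, -20. Constant -20.
The gap is subsequence B's term 3; the rule gives -20.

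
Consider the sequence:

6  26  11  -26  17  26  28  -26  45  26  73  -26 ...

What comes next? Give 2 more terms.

Taking every 2nd term gives 2 separate tracks.
Subsequence A is 6, 11, 17, 28, 45, 73, which is a Fibonacci-like recurrence a_n = a_{n-1} + a_{n-2}.
Subsequence B is 26, -26, 26, -26, 26, -26, which is oscillating between 26 and -26.
Position 13 falls in subsequence A as its term 7, giving 118.
Position 14 → subsequence B, term 7 = 26.

118, 26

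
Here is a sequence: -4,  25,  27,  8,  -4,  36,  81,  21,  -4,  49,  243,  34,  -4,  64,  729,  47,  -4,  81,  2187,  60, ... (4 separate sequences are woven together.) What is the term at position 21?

Read the sequence 4 terms at a time; column i is its own pattern.
Subsequence A: -4, -4, -4, -4, -4. Constant -4.
Subsequence B: 25, 36, 49, 64, 81. Perfect squares starting at 5².
Subsequence C: 27, 81, 243, 729, 2187. Powers of 3.
Subsequence D: 8, 21, 34, 47, 60. Arithmetic, step +13.
Term 21 comes from subsequence A (its 6th entry): -4.

-4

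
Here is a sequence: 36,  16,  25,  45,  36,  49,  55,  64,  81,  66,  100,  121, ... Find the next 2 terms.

78, 144

The slot pattern repeats as ABB (period 3), so there are 2 interleaved tracks.
Stream A is 36, 45, 55, 66, which is triangular numbers starting at T_8.
Stream B is 16, 25, 36, 49, 64, 81, 100, 121, which is perfect squares starting at 4².
Position 13 falls in stream A as its term 5, giving 78.
The 14th slot belongs to stream B; its 9th term is 144.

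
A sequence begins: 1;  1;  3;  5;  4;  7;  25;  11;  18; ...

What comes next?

125

The slot pattern repeats as ABB (period 3), so there are 2 interleaved tracks.
Track A = 1, 5, 25: successive powers of 5.
Track B = 1, 3, 4, 7, 11, 18: Fibonacci-style (each term is the sum of the two before it).
Position 10 → track A, term 4 = 125.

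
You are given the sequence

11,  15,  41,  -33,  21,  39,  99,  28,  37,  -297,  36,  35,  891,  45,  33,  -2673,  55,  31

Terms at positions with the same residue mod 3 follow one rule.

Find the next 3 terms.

Taking every 3rd term gives 3 separate tracks.
Track A: 11, -33, 99, -297, 891, -2673 (multiplying by -3 each time).
Track B: 15, 21, 28, 36, 45, 55 (triangular numbers n(n+1)/2 for n = 5, 6, …).
Track C: 41, 39, 37, 35, 33, 31 (subtracting 2 each time).
The 19th slot belongs to track A; its 7th term is 8019.
Position 20 falls in track B as its term 7, giving 66.
The 21st slot belongs to track C; its 7th term is 29.

8019, 66, 29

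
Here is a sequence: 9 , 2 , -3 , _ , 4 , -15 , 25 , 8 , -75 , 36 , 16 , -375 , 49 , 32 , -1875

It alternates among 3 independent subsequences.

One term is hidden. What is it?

16

The terms cycle through 3 interleaved subsequences.
Track A: 9, ?, 25, 36, 49 (perfect squares starting at 3²).
Track B: 2, 4, 8, 16, 32 (successive powers of 2).
Track C: -3, -15, -75, -375, -1875 (geometric with ratio 5).
Filling track A at index 2 by its rule yields 16.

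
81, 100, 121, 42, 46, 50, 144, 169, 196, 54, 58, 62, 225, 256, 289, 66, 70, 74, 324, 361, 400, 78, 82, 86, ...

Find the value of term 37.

729

The slot pattern repeats as AAABBB (period 6), so there are 2 interleaved tracks.
Subsequence A: 81, 100, 121, 144, 169, 196, 225, 256, 289, 324, 361, 400 (perfect squares starting at 9²).
Subsequence B: 42, 46, 50, 54, 58, 62, 66, 70, 74, 78, 82, 86 (arithmetic with common difference +4).
Term 37 comes from subsequence A (its 19th entry): 729.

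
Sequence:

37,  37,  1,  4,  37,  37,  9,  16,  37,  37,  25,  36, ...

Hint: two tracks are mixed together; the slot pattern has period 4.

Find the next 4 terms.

37, 37, 49, 64

The slot pattern repeats as AABB (period 4), so there are 2 interleaved tracks.
Track A: 37, 37, 37, 37, 37, 37 — the constant sequence 37.
Track B: 1, 4, 9, 16, 25, 36 — consecutive squares n² from n = 1.
Position 13 falls in track A as its term 7, giving 37.
Term 14 comes from track A (its 8th entry): 37.
The 15th slot belongs to track B; its 7th term is 49.
Term 16 comes from track B (its 8th entry): 64.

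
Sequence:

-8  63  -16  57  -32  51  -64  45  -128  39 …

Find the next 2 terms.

Taking every 2nd term gives 2 separate tracks.
Subsequence A: -8, -16, -32, -64, -128. Multiplying by 2 each time.
Subsequence B: 63, 57, 51, 45, 39. Subtracting 6 each time.
Position 11 → subsequence A, term 6 = -256.
Position 12 falls in subsequence B as its term 6, giving 33.

-256, 33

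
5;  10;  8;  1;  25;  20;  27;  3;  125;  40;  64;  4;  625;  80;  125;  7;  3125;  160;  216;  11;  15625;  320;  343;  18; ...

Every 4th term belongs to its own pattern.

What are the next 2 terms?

The terms cycle through 4 interleaved subsequences.
Stream A = 5, 25, 125, 625, 3125, 15625: successive powers of 5.
Stream B = 10, 20, 40, 80, 160, 320: a geometric progression (common ratio 2).
Stream C = 8, 27, 64, 125, 216, 343: perfect cubes starting at 2³.
Stream D = 1, 3, 4, 7, 11, 18: Fibonacci-style (each term is the sum of the two before it).
The 25th slot belongs to stream A; its 7th term is 78125.
Position 26 falls in stream B as its term 7, giving 640.

78125, 640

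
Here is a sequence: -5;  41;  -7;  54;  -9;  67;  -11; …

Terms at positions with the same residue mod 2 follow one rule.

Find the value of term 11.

Odd-indexed and even-indexed terms follow separate rules.
Subsequence A: -5, -7, -9, -11 (linear: a_n = -3 − 2·n).
Subsequence B: 41, 54, 67 (linear: a_n = 28 + 13·n).
The 11th slot belongs to subsequence A; its 6th term is -15.

-15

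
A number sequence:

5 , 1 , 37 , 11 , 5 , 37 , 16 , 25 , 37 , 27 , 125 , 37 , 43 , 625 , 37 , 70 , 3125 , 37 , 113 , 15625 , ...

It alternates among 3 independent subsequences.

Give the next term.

Split by position mod 3 into 3 tracks.
Stream A is 5, 11, 16, 27, 43, 70, 113, which is each term equals the sum of the previous two.
Stream B is 1, 5, 25, 125, 625, 3125, 15625, which is powers 5^0, 5^1, 5^2, ….
Stream C is 37, 37, 37, 37, 37, 37, which is the constant sequence 37.
Term 21 comes from stream C (its 7th entry): 37.

37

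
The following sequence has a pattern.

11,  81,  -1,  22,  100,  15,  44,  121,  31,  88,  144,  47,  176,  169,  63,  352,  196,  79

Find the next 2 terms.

704, 225

The terms cycle through 3 interleaved subsequences.
Stream A: 11, 22, 44, 88, 176, 352 — geometric, ×2 each step.
Stream B: 81, 100, 121, 144, 169, 196 — perfect squares starting at 9².
Stream C: -1, 15, 31, 47, 63, 79 — adding 16 each time.
The 19th slot belongs to stream A; its 7th term is 704.
Term 20 comes from stream B (its 7th entry): 225.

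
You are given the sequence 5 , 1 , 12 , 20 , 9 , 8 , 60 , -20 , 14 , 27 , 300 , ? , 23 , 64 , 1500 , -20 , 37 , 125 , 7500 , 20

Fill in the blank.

Read the sequence 4 terms at a time; column i is its own pattern.
Track A is 5, 9, 14, 23, 37, which is a Fibonacci-like recurrence a_n = a_{n-1} + a_{n-2}.
Track B is 1, 8, 27, 64, 125, which is perfect cubes starting at 1³.
Track C is 12, 60, 300, 1500, 7500, which is geometric with ratio 5.
Track D is 20, -20, ?, -20, 20, which is the oscillation 20·(−1)^(n+1).
The gap is track D's term 3; the rule gives 20.

20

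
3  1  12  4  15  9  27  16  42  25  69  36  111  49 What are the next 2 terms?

The terms cycle through 2 interleaved subsequences.
Stream A = 3, 12, 15, 27, 42, 69, 111: each term equals the sum of the previous two.
Stream B = 1, 4, 9, 16, 25, 36, 49: consecutive squares n² from n = 1.
Position 15 falls in stream A as its term 8, giving 180.
Term 16 comes from stream B (its 8th entry): 64.

180, 64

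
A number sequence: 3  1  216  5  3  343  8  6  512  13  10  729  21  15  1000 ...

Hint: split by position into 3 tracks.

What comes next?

Split by position mod 3: positions 1, 4, 7, … form one track, and each other residue class forms its own.
Track A: 3, 5, 8, 13, 21. Each term equals the sum of the previous two.
Track B: 1, 3, 6, 10, 15. Triangular numbers n(n+1)/2 for n = 1, 2, ….
Track C: 216, 343, 512, 729, 1000. Perfect cubes starting at 6³.
Position 16 → track A, term 6 = 34.

34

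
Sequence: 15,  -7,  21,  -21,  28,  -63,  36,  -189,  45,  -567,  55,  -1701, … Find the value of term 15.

Split by position mod 2 into 2 tracks.
Track A: 15, 21, 28, 36, 45, 55. The triangular numbers T_5, T_6, ….
Track B: -7, -21, -63, -189, -567, -1701. Multiplying by 3 each time.
Position 15 → track A, term 8 = 78.

78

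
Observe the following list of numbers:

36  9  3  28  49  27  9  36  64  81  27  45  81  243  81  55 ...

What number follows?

Taking every 4th term gives 4 separate tracks.
Track A = 36, 49, 64, 81: the squares 6², 7², 8², ….
Track B = 9, 27, 81, 243: powers 3^2, 3^3, 3^4, ….
Track C = 3, 9, 27, 81: a geometric progression (common ratio 3).
Track D = 28, 36, 45, 55: the triangular numbers T_7, T_8, ….
Position 17 → track A, term 5 = 100.

100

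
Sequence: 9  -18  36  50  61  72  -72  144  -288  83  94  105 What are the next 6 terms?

Positions follow the repeating pattern AAABBB; grouping by letter gives 2 tracks.
Subsequence A: 9, -18, 36, -72, 144, -288. Geometric, ×-2 each step.
Subsequence B: 50, 61, 72, 83, 94, 105. Arithmetic, step +11.
The 13th slot belongs to subsequence A; its 7th term is 576.
The 14th slot belongs to subsequence A; its 8th term is -1152.
Term 15 comes from subsequence A (its 9th entry): 2304.
Position 16 → subsequence B, term 7 = 116.
Term 17 comes from subsequence B (its 8th entry): 127.
Position 18 → subsequence B, term 9 = 138.

576, -1152, 2304, 116, 127, 138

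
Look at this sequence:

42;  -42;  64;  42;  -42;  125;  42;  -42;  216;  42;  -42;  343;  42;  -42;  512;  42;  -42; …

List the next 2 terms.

Reading positions in blocks of 3 reveals the pattern AAB — 2 tracks woven together.
Stream A is 42, -42, 42, -42, 42, -42, 42, -42, 42, -42, 42, -42, which is alternating ±42.
Stream B is 64, 125, 216, 343, 512, which is consecutive cubes n³ from n = 4.
Term 18 comes from stream B (its 6th entry): 729.
Position 19 → stream A, term 13 = 42.

729, 42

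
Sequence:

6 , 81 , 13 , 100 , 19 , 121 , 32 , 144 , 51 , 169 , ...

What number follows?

Positions 1, 3, 5, … form one subsequence and positions 2, 4, 6, … form another.
Subsequence A = 6, 13, 19, 32, 51: each term equals the sum of the previous two.
Subsequence B = 81, 100, 121, 144, 169: perfect squares starting at 9².
Position 11 → subsequence A, term 6 = 83.

83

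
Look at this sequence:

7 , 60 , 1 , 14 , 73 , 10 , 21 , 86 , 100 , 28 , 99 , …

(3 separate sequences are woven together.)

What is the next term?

1000

Split by position mod 3 into 3 tracks.
Stream A: 7, 14, 21, 28 (arithmetic with common difference +7).
Stream B: 60, 73, 86, 99 (adding 13 each time).
Stream C: 1, 10, 100 (powers 10^0, 10^1, 10^2, …).
The 12th slot belongs to stream C; its 4th term is 1000.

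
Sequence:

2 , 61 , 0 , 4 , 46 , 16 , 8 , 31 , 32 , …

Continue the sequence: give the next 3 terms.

Taking every 3rd term gives 3 separate tracks.
Stream A: 2, 4, 8 — multiplying by 2 each time.
Stream B: 61, 46, 31 — arithmetic, step −15.
Stream C: 0, 16, 32 — arithmetic, step +16.
Position 10 falls in stream A as its term 4, giving 16.
Position 11 → stream B, term 4 = 16.
Position 12 → stream C, term 4 = 48.

16, 16, 48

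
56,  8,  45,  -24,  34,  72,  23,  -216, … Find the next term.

Split by position mod 2 into 2 tracks.
Track A is 56, 45, 34, 23, which is linear: a_n = 67 − 11·n.
Track B is 8, -24, 72, -216, which is a geometric progression (common ratio -3).
Term 9 comes from track A (its 5th entry): 12.

12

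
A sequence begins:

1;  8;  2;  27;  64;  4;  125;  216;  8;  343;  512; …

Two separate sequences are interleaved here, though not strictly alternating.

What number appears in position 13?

729

The slot pattern repeats as AAB (period 3), so there are 2 interleaved tracks.
Track A: 1, 8, 27, 64, 125, 216, 343, 512 (perfect cubes starting at 1³).
Track B: 2, 4, 8 (powers 2^1, 2^2, 2^3, …).
Position 13 → track A, term 9 = 729.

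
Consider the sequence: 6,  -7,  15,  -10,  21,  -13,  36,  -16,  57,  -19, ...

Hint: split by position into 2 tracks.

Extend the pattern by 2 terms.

93, -22

Positions 1, 3, 5, … form one subsequence and positions 2, 4, 6, … form another.
Track A = 6, 15, 21, 36, 57: Fibonacci-style (each term is the sum of the two before it).
Track B = -7, -10, -13, -16, -19: arithmetic with common difference −3.
Position 11 → track A, term 6 = 93.
The 12th slot belongs to track B; its 6th term is -22.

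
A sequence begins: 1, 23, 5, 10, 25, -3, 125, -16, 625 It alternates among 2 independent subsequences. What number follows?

-29

Odd-indexed and even-indexed terms follow separate rules.
Subsequence A: 1, 5, 25, 125, 625 (powers of 5).
Subsequence B: 23, 10, -3, -16 (arithmetic with common difference −13).
Position 10 falls in subsequence B as its term 5, giving -29.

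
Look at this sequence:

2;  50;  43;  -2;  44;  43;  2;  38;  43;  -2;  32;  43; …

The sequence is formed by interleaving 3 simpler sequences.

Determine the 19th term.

2

Split by position mod 3 into 3 tracks.
Track A: 2, -2, 2, -2 (oscillating between 2 and -2).
Track B: 50, 44, 38, 32 (linear: a_n = 56 − 6·n).
Track C: 43, 43, 43, 43 (constant 43).
Position 19 → track A, term 7 = 2.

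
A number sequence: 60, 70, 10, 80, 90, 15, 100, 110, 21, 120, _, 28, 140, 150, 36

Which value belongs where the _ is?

The slot pattern repeats as AAB (period 3), so there are 2 interleaved tracks.
Track A: 60, 70, 80, 90, 100, 110, 120, ?, 140, 150 — adding 10 each time.
Track B: 10, 15, 21, 28, 36 — triangular numbers starting at T_4.
Track A's pattern makes the blank 130.

130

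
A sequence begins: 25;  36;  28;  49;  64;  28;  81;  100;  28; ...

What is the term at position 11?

Reading positions in blocks of 3 reveals the pattern AAB — 2 tracks woven together.
Track A: 25, 36, 49, 64, 81, 100. The squares 5², 6², 7², ….
Track B: 28, 28, 28. The constant sequence 28.
Position 11 falls in track A as its term 8, giving 144.

144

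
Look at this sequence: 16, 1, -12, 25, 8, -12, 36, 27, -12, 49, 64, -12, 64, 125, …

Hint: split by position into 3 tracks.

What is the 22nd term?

The terms cycle through 3 interleaved subsequences.
Track A: 16, 25, 36, 49, 64 — perfect squares starting at 4².
Track B: 1, 8, 27, 64, 125 — perfect cubes starting at 1³.
Track C: -12, -12, -12, -12 — the constant sequence -12.
Position 22 → track A, term 8 = 121.

121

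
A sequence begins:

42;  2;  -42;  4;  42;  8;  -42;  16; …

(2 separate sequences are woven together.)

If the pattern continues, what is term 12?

64

The terms cycle through 2 interleaved subsequences.
Subsequence A: 42, -42, 42, -42. Oscillating between 42 and -42.
Subsequence B: 2, 4, 8, 16. Powers of 2.
Term 12 comes from subsequence B (its 6th entry): 64.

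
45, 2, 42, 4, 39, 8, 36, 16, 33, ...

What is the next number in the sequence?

Split by position mod 2 into 2 tracks.
Stream A: 45, 42, 39, 36, 33 (subtracting 3 each time).
Stream B: 2, 4, 8, 16 (successive powers of 2).
Position 10 falls in stream B as its term 5, giving 32.

32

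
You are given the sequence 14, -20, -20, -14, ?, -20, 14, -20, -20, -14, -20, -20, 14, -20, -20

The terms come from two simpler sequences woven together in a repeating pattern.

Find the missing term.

The slot pattern repeats as ABB (period 3), so there are 2 interleaved tracks.
Subsequence A = 14, -14, 14, -14, 14: the oscillation 14·(−1)^(n+1).
Subsequence B = -20, -20, ?, -20, -20, -20, -20, -20, -20, -20: the constant sequence -20.
Filling subsequence B at index 3 by its rule yields -20.

-20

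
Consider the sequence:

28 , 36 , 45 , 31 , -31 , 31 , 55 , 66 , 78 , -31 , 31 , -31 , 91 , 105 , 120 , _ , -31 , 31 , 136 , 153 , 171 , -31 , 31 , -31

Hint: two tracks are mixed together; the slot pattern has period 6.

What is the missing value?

31

Positions follow the repeating pattern AAABBB; grouping by letter gives 2 tracks.
Stream A is 28, 36, 45, 55, 66, 78, 91, 105, 120, 136, 153, 171, which is the triangular numbers T_7, T_8, ….
Stream B is 31, -31, 31, -31, 31, -31, ?, -31, 31, -31, 31, -31, which is oscillating between 31 and -31.
Filling stream B at index 7 by its rule yields 31.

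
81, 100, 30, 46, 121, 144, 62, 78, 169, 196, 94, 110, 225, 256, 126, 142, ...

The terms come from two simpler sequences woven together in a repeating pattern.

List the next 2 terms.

289, 324

Reading positions in blocks of 4 reveals the pattern AABB — 2 tracks woven together.
Track A: 81, 100, 121, 144, 169, 196, 225, 256 (perfect squares starting at 9²).
Track B: 30, 46, 62, 78, 94, 110, 126, 142 (linear: a_n = 14 + 16·n).
Position 17 → track A, term 9 = 289.
Position 18 falls in track A as its term 10, giving 324.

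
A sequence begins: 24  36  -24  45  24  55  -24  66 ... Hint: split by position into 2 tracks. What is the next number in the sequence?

Split by position mod 2 into 2 tracks.
Stream A = 24, -24, 24, -24: the oscillation 24·(−1)^(n+1).
Stream B = 36, 45, 55, 66: the triangular numbers T_8, T_9, ….
Position 9 falls in stream A as its term 5, giving 24.

24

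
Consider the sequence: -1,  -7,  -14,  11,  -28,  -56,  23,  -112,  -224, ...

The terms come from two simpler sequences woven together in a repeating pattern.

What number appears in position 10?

35

Reading positions in blocks of 3 reveals the pattern ABB — 2 tracks woven together.
Track A is -1, 11, 23, which is arithmetic with common difference +12.
Track B is -7, -14, -28, -56, -112, -224, which is geometric with ratio 2.
Position 10 falls in track A as its term 4, giving 35.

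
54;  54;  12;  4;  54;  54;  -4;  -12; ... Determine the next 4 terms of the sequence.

Positions follow the repeating pattern AABB; grouping by letter gives 2 tracks.
Stream A is 54, 54, 54, 54, which is the constant sequence 54.
Stream B is 12, 4, -4, -12, which is subtracting 8 each time.
The 9th slot belongs to stream A; its 5th term is 54.
The 10th slot belongs to stream A; its 6th term is 54.
Term 11 comes from stream B (its 5th entry): -20.
The 12th slot belongs to stream B; its 6th term is -28.

54, 54, -20, -28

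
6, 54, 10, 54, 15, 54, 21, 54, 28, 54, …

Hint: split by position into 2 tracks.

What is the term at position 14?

54

Split by position mod 2 into 2 tracks.
Subsequence A: 6, 10, 15, 21, 28 — triangular numbers n(n+1)/2 for n = 3, 4, ….
Subsequence B: 54, 54, 54, 54, 54 — constant 54.
Position 14 falls in subsequence B as its term 7, giving 54.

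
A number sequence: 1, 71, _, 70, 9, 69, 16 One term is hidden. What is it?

4

The terms cycle through 2 interleaved subsequences.
Track A = 1, ?, 9, 16: consecutive squares n² from n = 1.
Track B = 71, 70, 69: subtracting 1 each time.
The gap is track A's term 2; the rule gives 4.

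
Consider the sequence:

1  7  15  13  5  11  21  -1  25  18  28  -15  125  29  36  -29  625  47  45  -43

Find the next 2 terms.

3125, 76

Read the sequence 4 terms at a time; column i is its own pattern.
Track A: 1, 5, 25, 125, 625. Powers of 5.
Track B: 7, 11, 18, 29, 47. Fibonacci-style (each term is the sum of the two before it).
Track C: 15, 21, 28, 36, 45. The triangular numbers T_5, T_6, ….
Track D: 13, -1, -15, -29, -43. Linear: a_n = 27 − 14·n.
The 21st slot belongs to track A; its 6th term is 3125.
Term 22 comes from track B (its 6th entry): 76.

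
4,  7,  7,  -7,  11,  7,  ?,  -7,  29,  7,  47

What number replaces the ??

18

Odd-indexed and even-indexed terms follow separate rules.
Track A is 4, 7, 11, ?, 29, 47, which is each term equals the sum of the previous two.
Track B is 7, -7, 7, -7, 7, which is oscillating between 7 and -7.
Track A's pattern makes the blank 18.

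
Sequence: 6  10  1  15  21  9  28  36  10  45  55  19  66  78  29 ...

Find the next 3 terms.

Reading positions in blocks of 3 reveals the pattern AAB — 2 tracks woven together.
Track A is 6, 10, 15, 21, 28, 36, 45, 55, 66, 78, which is triangular numbers n(n+1)/2 for n = 3, 4, ….
Track B is 1, 9, 10, 19, 29, which is Fibonacci-style (each term is the sum of the two before it).
The 16th slot belongs to track A; its 11th term is 91.
Term 17 comes from track A (its 12th entry): 105.
The 18th slot belongs to track B; its 6th term is 48.

91, 105, 48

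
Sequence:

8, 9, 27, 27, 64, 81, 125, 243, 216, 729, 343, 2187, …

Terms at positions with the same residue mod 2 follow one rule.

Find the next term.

512

Odd-indexed and even-indexed terms follow separate rules.
Stream A: 8, 27, 64, 125, 216, 343 — perfect cubes starting at 2³.
Stream B: 9, 27, 81, 243, 729, 2187 — powers of 3.
Term 13 comes from stream A (its 7th entry): 512.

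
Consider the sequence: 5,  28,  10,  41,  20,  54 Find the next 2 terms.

40, 67

The terms cycle through 2 interleaved subsequences.
Track A = 5, 10, 20: multiplying by 2 each time.
Track B = 28, 41, 54: adding 13 each time.
Position 7 → track A, term 4 = 40.
Term 8 comes from track B (its 4th entry): 67.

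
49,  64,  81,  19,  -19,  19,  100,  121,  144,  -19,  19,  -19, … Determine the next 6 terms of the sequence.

169, 196, 225, 19, -19, 19

The slot pattern repeats as AAABBB (period 6), so there are 2 interleaved tracks.
Subsequence A: 49, 64, 81, 100, 121, 144 (consecutive squares n² from n = 7).
Subsequence B: 19, -19, 19, -19, 19, -19 (the oscillation 19·(−1)^(n+1)).
The 13th slot belongs to subsequence A; its 7th term is 169.
Term 14 comes from subsequence A (its 8th entry): 196.
The 15th slot belongs to subsequence A; its 9th term is 225.
Term 16 comes from subsequence B (its 7th entry): 19.
The 17th slot belongs to subsequence B; its 8th term is -19.
Position 18 falls in subsequence B as its term 9, giving 19.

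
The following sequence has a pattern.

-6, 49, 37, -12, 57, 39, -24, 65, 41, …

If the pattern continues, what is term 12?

Read the sequence 3 terms at a time; column i is its own pattern.
Track A is -6, -12, -24, which is a geometric progression (common ratio 2).
Track B is 49, 57, 65, which is linear: a_n = 41 + 8·n.
Track C is 37, 39, 41, which is arithmetic, step +2.
The 12th slot belongs to track C; its 4th term is 43.

43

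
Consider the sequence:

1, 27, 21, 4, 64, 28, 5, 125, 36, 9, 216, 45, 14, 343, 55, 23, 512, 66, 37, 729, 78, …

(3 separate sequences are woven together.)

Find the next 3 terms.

The terms cycle through 3 interleaved subsequences.
Track A: 1, 4, 5, 9, 14, 23, 37. Each term equals the sum of the previous two.
Track B: 27, 64, 125, 216, 343, 512, 729. Consecutive cubes n³ from n = 3.
Track C: 21, 28, 36, 45, 55, 66, 78. Triangular numbers n(n+1)/2 for n = 6, 7, ….
The 22nd slot belongs to track A; its 8th term is 60.
Position 23 falls in track B as its term 8, giving 1000.
Position 24 → track C, term 8 = 91.

60, 1000, 91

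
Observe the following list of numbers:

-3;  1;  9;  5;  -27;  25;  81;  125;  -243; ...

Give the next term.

625

The terms cycle through 2 interleaved subsequences.
Track A: -3, 9, -27, 81, -243 (geometric with ratio -3).
Track B: 1, 5, 25, 125 (powers 5^0, 5^1, 5^2, …).
Position 10 → track B, term 5 = 625.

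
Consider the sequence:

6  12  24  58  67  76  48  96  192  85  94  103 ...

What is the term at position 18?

The slot pattern repeats as AAABBB (period 6), so there are 2 interleaved tracks.
Track A = 6, 12, 24, 48, 96, 192: geometric, ×2 each step.
Track B = 58, 67, 76, 85, 94, 103: linear: a_n = 49 + 9·n.
The 18th slot belongs to track B; its 9th term is 130.

130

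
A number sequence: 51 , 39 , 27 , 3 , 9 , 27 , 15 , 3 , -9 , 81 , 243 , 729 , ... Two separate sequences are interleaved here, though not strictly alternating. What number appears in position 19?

The slot pattern repeats as AAABBB (period 6), so there are 2 interleaved tracks.
Subsequence A is 51, 39, 27, 15, 3, -9, which is arithmetic, step −12.
Subsequence B is 3, 9, 27, 81, 243, 729, which is powers of 3.
Position 19 falls in subsequence A as its term 10, giving -57.

-57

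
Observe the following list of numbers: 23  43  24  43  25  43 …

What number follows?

Taking every 2nd term gives 2 separate tracks.
Stream A: 23, 24, 25 — arithmetic, step +1.
Stream B: 43, 43, 43 — always 43.
The 7th slot belongs to stream A; its 4th term is 26.

26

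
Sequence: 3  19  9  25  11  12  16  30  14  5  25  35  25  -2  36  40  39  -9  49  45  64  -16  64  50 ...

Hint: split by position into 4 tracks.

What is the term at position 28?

55

Taking every 4th term gives 4 separate tracks.
Subsequence A: 3, 11, 14, 25, 39, 64 — each term equals the sum of the previous two.
Subsequence B: 19, 12, 5, -2, -9, -16 — subtracting 7 each time.
Subsequence C: 9, 16, 25, 36, 49, 64 — the squares 3², 4², 5², ….
Subsequence D: 25, 30, 35, 40, 45, 50 — adding 5 each time.
Position 28 → subsequence D, term 7 = 55.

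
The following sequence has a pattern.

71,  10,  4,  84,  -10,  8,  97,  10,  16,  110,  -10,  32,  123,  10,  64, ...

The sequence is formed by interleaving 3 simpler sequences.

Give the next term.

136

Split by position mod 3 into 3 tracks.
Track A: 71, 84, 97, 110, 123 (arithmetic, step +13).
Track B: 10, -10, 10, -10, 10 (the oscillation 10·(−1)^(n+1)).
Track C: 4, 8, 16, 32, 64 (powers of 2).
The 16th slot belongs to track A; its 6th term is 136.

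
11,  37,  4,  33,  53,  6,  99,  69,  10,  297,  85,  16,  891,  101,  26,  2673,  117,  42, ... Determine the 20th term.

133

Read the sequence 3 terms at a time; column i is its own pattern.
Subsequence A: 11, 33, 99, 297, 891, 2673 — a geometric progression (common ratio 3).
Subsequence B: 37, 53, 69, 85, 101, 117 — linear: a_n = 21 + 16·n.
Subsequence C: 4, 6, 10, 16, 26, 42 — a Fibonacci-like recurrence a_n = a_{n-1} + a_{n-2}.
Position 20 falls in subsequence B as its term 7, giving 133.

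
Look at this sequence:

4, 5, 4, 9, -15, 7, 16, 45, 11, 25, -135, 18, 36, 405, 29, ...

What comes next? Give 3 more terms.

Taking every 3rd term gives 3 separate tracks.
Stream A: 4, 9, 16, 25, 36 — perfect squares starting at 2².
Stream B: 5, -15, 45, -135, 405 — multiplying by -3 each time.
Stream C: 4, 7, 11, 18, 29 — a Fibonacci-like recurrence a_n = a_{n-1} + a_{n-2}.
Term 16 comes from stream A (its 6th entry): 49.
Position 17 → stream B, term 6 = -1215.
Position 18 → stream C, term 6 = 47.

49, -1215, 47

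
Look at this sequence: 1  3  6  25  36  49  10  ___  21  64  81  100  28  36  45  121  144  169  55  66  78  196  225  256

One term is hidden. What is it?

15

The slot pattern repeats as AAABBB (period 6), so there are 2 interleaved tracks.
Stream A: 1, 3, 6, 10, ?, 21, 28, 36, 45, 55, 66, 78 (triangular numbers n(n+1)/2 for n = 1, 2, …).
Stream B: 25, 36, 49, 64, 81, 100, 121, 144, 169, 196, 225, 256 (consecutive squares n² from n = 5).
Filling stream A at index 5 by its rule yields 15.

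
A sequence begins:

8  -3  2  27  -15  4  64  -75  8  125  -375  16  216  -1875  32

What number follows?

343

Read the sequence 3 terms at a time; column i is its own pattern.
Subsequence A: 8, 27, 64, 125, 216 (perfect cubes starting at 2³).
Subsequence B: -3, -15, -75, -375, -1875 (a geometric progression (common ratio 5)).
Subsequence C: 2, 4, 8, 16, 32 (successive powers of 2).
Position 16 falls in subsequence A as its term 6, giving 343.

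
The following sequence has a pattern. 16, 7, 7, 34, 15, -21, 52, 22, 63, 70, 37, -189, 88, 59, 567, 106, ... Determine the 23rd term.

251

Split by position mod 3 into 3 tracks.
Stream A: 16, 34, 52, 70, 88, 106 (linear: a_n = -2 + 18·n).
Stream B: 7, 15, 22, 37, 59 (a Fibonacci-like recurrence a_n = a_{n-1} + a_{n-2}).
Stream C: 7, -21, 63, -189, 567 (geometric with ratio -3).
Position 23 → stream B, term 8 = 251.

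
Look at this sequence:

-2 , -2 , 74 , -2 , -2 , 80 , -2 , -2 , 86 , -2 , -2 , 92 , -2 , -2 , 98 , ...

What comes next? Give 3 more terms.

-2, -2, 104

Positions follow the repeating pattern AAB; grouping by letter gives 2 tracks.
Track A: -2, -2, -2, -2, -2, -2, -2, -2, -2, -2. The constant sequence -2.
Track B: 74, 80, 86, 92, 98. Arithmetic, step +6.
The 16th slot belongs to track A; its 11th term is -2.
Position 17 falls in track A as its term 12, giving -2.
Position 18 falls in track B as its term 6, giving 104.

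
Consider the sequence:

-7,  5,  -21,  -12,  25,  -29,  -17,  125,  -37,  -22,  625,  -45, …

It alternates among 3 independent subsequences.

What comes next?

The terms cycle through 3 interleaved subsequences.
Subsequence A: -7, -12, -17, -22 (arithmetic, step −5).
Subsequence B: 5, 25, 125, 625 (powers of 5).
Subsequence C: -21, -29, -37, -45 (arithmetic, step −8).
Position 13 → subsequence A, term 5 = -27.

-27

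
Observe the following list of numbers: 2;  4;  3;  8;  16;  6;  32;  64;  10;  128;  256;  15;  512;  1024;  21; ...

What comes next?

Reading positions in blocks of 3 reveals the pattern AAB — 2 tracks woven together.
Track A: 2, 4, 8, 16, 32, 64, 128, 256, 512, 1024 — powers of 2.
Track B: 3, 6, 10, 15, 21 — triangular numbers starting at T_2.
Position 16 → track A, term 11 = 2048.

2048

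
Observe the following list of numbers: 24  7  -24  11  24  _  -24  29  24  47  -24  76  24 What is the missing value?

18

Taking every 2nd term gives 2 separate tracks.
Track A is 24, -24, 24, -24, 24, -24, 24, which is oscillating between 24 and -24.
Track B is 7, 11, ?, 29, 47, 76, which is Fibonacci-style (each term is the sum of the two before it).
The gap is track B's term 3; the rule gives 18.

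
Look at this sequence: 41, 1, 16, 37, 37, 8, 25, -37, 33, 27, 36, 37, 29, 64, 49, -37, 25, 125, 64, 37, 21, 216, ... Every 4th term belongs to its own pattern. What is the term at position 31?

121

The terms cycle through 4 interleaved subsequences.
Track A is 41, 37, 33, 29, 25, 21, which is arithmetic with common difference −4.
Track B is 1, 8, 27, 64, 125, 216, which is perfect cubes starting at 1³.
Track C is 16, 25, 36, 49, 64, which is consecutive squares n² from n = 4.
Track D is 37, -37, 37, -37, 37, which is alternating ±37.
Position 31 → track C, term 8 = 121.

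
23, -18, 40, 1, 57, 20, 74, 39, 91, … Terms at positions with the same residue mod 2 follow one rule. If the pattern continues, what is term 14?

96

The terms cycle through 2 interleaved subsequences.
Stream A is 23, 40, 57, 74, 91, which is arithmetic with common difference +17.
Stream B is -18, 1, 20, 39, which is linear: a_n = -37 + 19·n.
Position 14 → stream B, term 7 = 96.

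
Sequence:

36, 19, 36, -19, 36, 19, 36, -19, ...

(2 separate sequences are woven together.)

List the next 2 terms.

36, 19

Positions 1, 3, 5, … form one subsequence and positions 2, 4, 6, … form another.
Track A is 36, 36, 36, 36, which is always 36.
Track B is 19, -19, 19, -19, which is alternating ±19.
The 9th slot belongs to track A; its 5th term is 36.
Position 10 falls in track B as its term 5, giving 19.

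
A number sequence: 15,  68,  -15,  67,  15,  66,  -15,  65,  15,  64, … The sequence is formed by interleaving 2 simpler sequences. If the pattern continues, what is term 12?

The terms cycle through 2 interleaved subsequences.
Track A: 15, -15, 15, -15, 15 — oscillating between 15 and -15.
Track B: 68, 67, 66, 65, 64 — arithmetic, step −1.
Position 12 falls in track B as its term 6, giving 63.

63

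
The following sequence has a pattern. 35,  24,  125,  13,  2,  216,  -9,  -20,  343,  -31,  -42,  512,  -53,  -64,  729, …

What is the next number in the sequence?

Reading positions in blocks of 3 reveals the pattern AAB — 2 tracks woven together.
Stream A: 35, 24, 13, 2, -9, -20, -31, -42, -53, -64. Arithmetic with common difference −11.
Stream B: 125, 216, 343, 512, 729. The cubes 5³, 6³, 7³, ….
Position 16 → stream A, term 11 = -75.

-75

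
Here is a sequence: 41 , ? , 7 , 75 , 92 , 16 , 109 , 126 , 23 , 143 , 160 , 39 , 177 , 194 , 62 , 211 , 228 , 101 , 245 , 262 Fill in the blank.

58

Reading positions in blocks of 3 reveals the pattern AAB — 2 tracks woven together.
Stream A: 41, ?, 75, 92, 109, 126, 143, 160, 177, 194, 211, 228, 245, 262 (arithmetic with common difference +17).
Stream B: 7, 16, 23, 39, 62, 101 (Fibonacci-style (each term is the sum of the two before it)).
Stream A's pattern makes the blank 58.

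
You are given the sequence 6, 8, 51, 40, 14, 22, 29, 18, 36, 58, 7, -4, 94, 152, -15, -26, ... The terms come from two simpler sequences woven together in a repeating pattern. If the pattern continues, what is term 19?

Reading positions in blocks of 4 reveals the pattern AABB — 2 tracks woven together.
Track A is 6, 8, 14, 22, 36, 58, 94, 152, which is Fibonacci-style (each term is the sum of the two before it).
Track B is 51, 40, 29, 18, 7, -4, -15, -26, which is arithmetic with common difference −11.
The 19th slot belongs to track B; its 9th term is -37.

-37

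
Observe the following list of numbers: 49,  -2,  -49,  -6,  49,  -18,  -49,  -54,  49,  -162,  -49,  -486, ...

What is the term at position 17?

The terms cycle through 2 interleaved subsequences.
Subsequence A: 49, -49, 49, -49, 49, -49 (oscillating between 49 and -49).
Subsequence B: -2, -6, -18, -54, -162, -486 (geometric with ratio 3).
The 17th slot belongs to subsequence A; its 9th term is 49.

49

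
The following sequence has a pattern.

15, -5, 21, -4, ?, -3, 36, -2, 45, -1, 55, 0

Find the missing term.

28

Taking every 2nd term gives 2 separate tracks.
Stream A is 15, 21, ?, 36, 45, 55, which is triangular numbers starting at T_5.
Stream B is -5, -4, -3, -2, -1, 0, which is arithmetic with common difference +1.
So the missing entry in stream A is 28.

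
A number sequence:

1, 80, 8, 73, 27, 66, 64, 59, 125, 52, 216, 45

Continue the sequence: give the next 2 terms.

Taking every 2nd term gives 2 separate tracks.
Track A: 1, 8, 27, 64, 125, 216. The cubes 1³, 2³, 3³, ….
Track B: 80, 73, 66, 59, 52, 45. Arithmetic with common difference −7.
Position 13 → track A, term 7 = 343.
Position 14 falls in track B as its term 7, giving 38.

343, 38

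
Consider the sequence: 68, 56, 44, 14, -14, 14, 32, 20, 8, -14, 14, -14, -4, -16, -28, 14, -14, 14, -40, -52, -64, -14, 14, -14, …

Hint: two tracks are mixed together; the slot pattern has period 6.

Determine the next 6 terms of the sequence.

Reading positions in blocks of 6 reveals the pattern AAABBB — 2 tracks woven together.
Stream A is 68, 56, 44, 32, 20, 8, -4, -16, -28, -40, -52, -64, which is linear: a_n = 80 − 12·n.
Stream B is 14, -14, 14, -14, 14, -14, 14, -14, 14, -14, 14, -14, which is the oscillation 14·(−1)^(n+1).
Position 25 falls in stream A as its term 13, giving -76.
Term 26 comes from stream A (its 14th entry): -88.
Position 27 falls in stream A as its term 15, giving -100.
The 28th slot belongs to stream B; its 13th term is 14.
Term 29 comes from stream B (its 14th entry): -14.
Term 30 comes from stream B (its 15th entry): 14.

-76, -88, -100, 14, -14, 14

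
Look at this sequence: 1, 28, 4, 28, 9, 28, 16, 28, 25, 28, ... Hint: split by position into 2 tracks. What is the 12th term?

28

Taking every 2nd term gives 2 separate tracks.
Track A = 1, 4, 9, 16, 25: perfect squares starting at 1².
Track B = 28, 28, 28, 28, 28: the constant sequence 28.
Position 12 falls in track B as its term 6, giving 28.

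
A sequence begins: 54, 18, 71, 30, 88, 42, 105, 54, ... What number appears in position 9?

Odd-indexed and even-indexed terms follow separate rules.
Subsequence A is 54, 71, 88, 105, which is arithmetic with common difference +17.
Subsequence B is 18, 30, 42, 54, which is arithmetic with common difference +12.
Term 9 comes from subsequence A (its 5th entry): 122.

122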